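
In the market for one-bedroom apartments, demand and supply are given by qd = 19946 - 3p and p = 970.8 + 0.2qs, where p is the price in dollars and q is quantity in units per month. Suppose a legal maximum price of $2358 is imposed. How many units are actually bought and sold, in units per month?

Rearranging supply gives qs = 5p - 4854. Without the control the market clears where 19946 - 3p = 5p - 4854, i.e. p* = 3100 and q* = 10646.
Since 2358 < 3100, the ceiling is binding.
At p = 2358: qd = 19946 - 3·2358 = 12872 and qs = 5·2358 - 4854 = 6936.
The quantity actually transacted is the short side, supply: 6936.

6936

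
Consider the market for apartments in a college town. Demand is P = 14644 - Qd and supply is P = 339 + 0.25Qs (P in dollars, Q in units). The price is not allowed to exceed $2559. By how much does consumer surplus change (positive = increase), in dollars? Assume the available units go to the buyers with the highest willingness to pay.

2405032

Rearranging demand gives Qd = 14644 - P; rearranging supply gives Qs = 4P - 1356. Equilibrium: 14644 - P = 4P - 1356, so 16000 = 5P and P* = 3200, Q* = 11444.
Since 2559 < 3200, the ceiling is binding.
At P = 2559: Qd = 14644 - 2559 = 12085 and Qs = 4·2559 - 1356 = 8880.
Consumer surplus without the control is ½ · (14644 - 3200) · 11444 = 65482568.
With the ceiling, 8880 units are sold at 2559 (assume they go to the highest-value buyers). The demand price at Q = 8880 is 5764, so CS = ½ · [(14644 - 2559) + (5764 - 2559)] · 8880 = 67887600.
Change in consumer surplus = 67887600 - 65482568 = 2405032.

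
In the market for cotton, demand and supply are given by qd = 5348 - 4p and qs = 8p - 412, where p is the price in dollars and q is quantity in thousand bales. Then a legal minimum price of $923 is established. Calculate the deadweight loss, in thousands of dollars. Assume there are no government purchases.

588747

Without the control the market clears where 5348 - 4p = 8p - 412, i.e. p* = 480 and q* = 3428.
Since 923 > 480, the floor is binding.
At p = 923: qd = 5348 - 4·923 = 1656 and qs = 8·923 - 412 = 6972.
Quantity traded falls to 1656. At q = 1656 the demand price is (5348 - 1656)/4 = 923 and the supply price is (412 + 1656)/8 = 258.5.
Deadweight loss = ½ · (923 - 258.5) · (3428 - 1656) = ½ · 664.5 · 1772 = 588747.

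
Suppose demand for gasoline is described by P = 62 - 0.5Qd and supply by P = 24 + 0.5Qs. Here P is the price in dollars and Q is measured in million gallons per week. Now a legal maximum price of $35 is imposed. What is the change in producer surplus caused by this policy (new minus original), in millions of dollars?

-240

Rearranging demand gives Qd = 124 - 2P; rearranging supply gives Qs = 2P - 48. In a free market, 124 - 2P = 2P - 48 gives the equilibrium P* = 43, Q* = 38.
The ceiling of 35 is below the equilibrium price 43, so it binds.
At P = 35: Qd = 124 - 2·35 = 54 and Qs = 2·35 - 48 = 22.
Producer surplus without the control is ½ · (43 - 24) · 38 = 361.
With the ceiling, producers sell 22 units at 35, so PS = ½ · (35 - 24) · 22 = 121.
Change in producer surplus = 121 - 361 = -240.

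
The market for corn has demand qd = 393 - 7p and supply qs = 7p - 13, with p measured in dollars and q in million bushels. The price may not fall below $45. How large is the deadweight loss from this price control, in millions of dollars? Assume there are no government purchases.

1792

Equilibrium: 393 - 7p = 7p - 13, so 406 = 14p and p* = 29, q* = 190.
Because the floor (45) lies above the market-clearing price, it is binding.
At p = 45: qd = 393 - 7·45 = 78 and qs = 7·45 - 13 = 302.
Quantity traded falls to 78. At q = 78 the demand price is (393 - 78)/7 = 45 and the supply price is (13 + 78)/7 = 13.
Deadweight loss = ½ · (45 - 13) · (190 - 78) = ½ · 32 · 112 = 1792.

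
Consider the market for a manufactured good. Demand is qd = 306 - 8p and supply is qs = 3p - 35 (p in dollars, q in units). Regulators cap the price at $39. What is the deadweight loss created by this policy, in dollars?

0

Without the control the market clears where 306 - 8p = 3p - 35, i.e. p* = 31 and q* = 58.
Since 39 is above p* = 31, the ceiling does not bind and the free-market outcome prevails.
Since the control does not bind, no trades are prevented and deadweight loss is zero.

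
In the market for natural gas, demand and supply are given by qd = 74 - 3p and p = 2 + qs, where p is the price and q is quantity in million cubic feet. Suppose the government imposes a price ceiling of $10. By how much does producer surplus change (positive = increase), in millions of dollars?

-112.5

Rearranging supply gives qs = p - 2. Equilibrium: 74 - 3p = p - 2, so 76 = 4p and p* = 19, q* = 17.
Because the ceiling (10) lies below the market-clearing price, it is binding.
At p = 10: qd = 74 - 3·10 = 44 and qs = 10 - 2 = 8.
Producer surplus without the control is ½ · (19 - 2) · 17 = 144.5.
With the ceiling, producers sell 8 units at 10, so PS = ½ · (10 - 2) · 8 = 32.
Change in producer surplus = 32 - 144.5 = -112.5.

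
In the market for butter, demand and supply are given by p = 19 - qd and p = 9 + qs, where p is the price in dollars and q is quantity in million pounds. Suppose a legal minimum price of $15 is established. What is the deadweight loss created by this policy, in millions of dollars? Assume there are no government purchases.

1

Rearranging demand gives qd = 19 - p; rearranging supply gives qs = p - 9. In a free market, 19 - p = p - 9 gives the equilibrium p* = 14, q* = 5.
Because the floor (15) lies above the market-clearing price, it is binding.
At p = 15: qd = 19 - 15 = 4 and qs = 15 - 9 = 6.
Quantity traded falls to 4. At q = 4 the demand price is 19 - 4 = 15 and the supply price is 9 + 4 = 13.
Deadweight loss = ½ · (15 - 13) · (5 - 4) = ½ · 2 · 1 = 1.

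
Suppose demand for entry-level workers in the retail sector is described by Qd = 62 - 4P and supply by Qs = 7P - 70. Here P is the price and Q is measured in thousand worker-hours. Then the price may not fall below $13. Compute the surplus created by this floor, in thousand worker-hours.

11

Without the control the market clears where 62 - 4P = 7P - 70, i.e. P* = 12 and Q* = 14.
Since 13 > 12, the floor is binding.
At P = 13: Qd = 62 - 4·13 = 10 and Qs = 7·13 - 70 = 21.
Surplus = Qs - Qd = 21 - 10 = 11.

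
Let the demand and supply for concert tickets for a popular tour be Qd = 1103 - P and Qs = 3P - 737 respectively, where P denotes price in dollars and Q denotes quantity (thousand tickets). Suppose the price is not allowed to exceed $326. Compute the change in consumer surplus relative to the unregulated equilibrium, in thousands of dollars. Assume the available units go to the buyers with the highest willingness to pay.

-48508

Equilibrium: 1103 - P = 3P - 737, so 1840 = 4P and P* = 460, Q* = 643.
The ceiling of 326 is below the equilibrium price 460, so it binds.
At P = 326: Qd = 1103 - 326 = 777 and Qs = 3·326 - 737 = 241.
Consumer surplus without the control is ½ · (1103 - 460) · 643 = 206724.5.
With the ceiling, 241 units are sold at 326 (assume they go to the highest-value buyers). The demand price at Q = 241 is 862, so CS = ½ · [(1103 - 326) + (862 - 326)] · 241 = 158216.5.
Change in consumer surplus = 158216.5 - 206724.5 = -48508.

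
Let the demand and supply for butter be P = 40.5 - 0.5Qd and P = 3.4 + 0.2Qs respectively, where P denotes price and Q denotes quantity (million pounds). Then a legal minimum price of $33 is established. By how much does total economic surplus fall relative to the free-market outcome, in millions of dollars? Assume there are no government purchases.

505.4

Rearranging demand gives Qd = 81 - 2P; rearranging supply gives Qs = 5P - 17. Equilibrium: 81 - 2P = 5P - 17, so 98 = 7P and P* = 14, Q* = 53.
Since 33 > 14, the floor is binding.
At P = 33: Qd = 81 - 2·33 = 15 and Qs = 5·33 - 17 = 148.
Quantity traded falls to 15. At Q = 15 the demand price is (81 - 15)/2 = 33 and the supply price is (17 + 15)/5 = 6.4.
Deadweight loss = ½ · (33 - 6.4) · (53 - 15) = ½ · 26.6 · 38 = 505.4.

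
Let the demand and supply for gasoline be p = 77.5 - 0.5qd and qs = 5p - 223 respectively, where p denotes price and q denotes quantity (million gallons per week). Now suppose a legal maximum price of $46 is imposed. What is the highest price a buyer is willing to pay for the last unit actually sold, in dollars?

74

Rearranging demand gives qd = 155 - 2p. Without the control the market clears where 155 - 2p = 5p - 223, i.e. p* = 54 and q* = 47.
Since 46 < 54, the ceiling is binding.
At p = 46: qd = 155 - 2·46 = 63 and qs = 5·46 - 223 = 7.
Only 7 units reach the market. On the demand curve, the marginal buyer's willingness to pay at q = 7 is (155 - 7)/2 = 74.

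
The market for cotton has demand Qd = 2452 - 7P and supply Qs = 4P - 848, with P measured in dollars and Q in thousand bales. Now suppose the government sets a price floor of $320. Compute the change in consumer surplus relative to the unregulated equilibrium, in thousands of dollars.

Setting quantity demanded equal to quantity supplied, 2452 - 7P = 4P - 848, gives P* = 300 and Q* = 352.
Since 320 > 300, the floor is binding.
At P = 320: Qd = 2452 - 7·320 = 212 and Qs = 4·320 - 848 = 432.
Consumer surplus without the control is ½ · (2452/7 - 300) · 352 = 61952/7.
With the floor, consumers buy 212 units at 320, so CS = ½ · (2452/7 - 320) · 212 = 22472/7.
Change in consumer surplus = 22472/7 - 61952/7 = -5640.

-5640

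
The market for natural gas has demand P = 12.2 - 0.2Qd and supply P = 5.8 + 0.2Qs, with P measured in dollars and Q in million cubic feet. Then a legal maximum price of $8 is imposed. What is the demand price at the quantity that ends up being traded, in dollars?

Rearranging demand gives Qd = 61 - 5P; rearranging supply gives Qs = 5P - 29. Setting quantity demanded equal to quantity supplied, 61 - 5P = 5P - 29, gives P* = 9 and Q* = 16.
The ceiling of 8 is below the equilibrium price 9, so it binds.
At P = 8: Qd = 61 - 5·8 = 21 and Qs = 5·8 - 29 = 11.
Only 11 units reach the market. On the demand curve, the marginal buyer's willingness to pay at Q = 11 is (61 - 11)/5 = 10.

10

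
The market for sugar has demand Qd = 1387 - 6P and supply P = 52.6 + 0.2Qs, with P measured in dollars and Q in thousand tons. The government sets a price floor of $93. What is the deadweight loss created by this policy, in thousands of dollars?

Rearranging supply gives Qs = 5P - 263. Setting quantity demanded equal to quantity supplied, 1387 - 6P = 5P - 263, gives P* = 150 and Q* = 487.
Since 93 is below P* = 150, the floor does not bind and the free-market outcome prevails.
Since the control does not bind, no trades are prevented and deadweight loss is zero.

0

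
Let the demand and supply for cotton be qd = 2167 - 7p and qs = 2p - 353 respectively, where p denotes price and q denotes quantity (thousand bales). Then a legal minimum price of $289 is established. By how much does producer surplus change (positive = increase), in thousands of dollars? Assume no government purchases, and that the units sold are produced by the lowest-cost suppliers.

303.75

Without the control the market clears where 2167 - 7p = 2p - 353, i.e. p* = 280 and q* = 207.
The floor of 289 is above the equilibrium price 280, so it binds.
At p = 289: qd = 2167 - 7·289 = 144 and qs = 2·289 - 353 = 225.
Producer surplus without the control is ½ · (280 - 176.5) · 207 = 10712.25.
With the floor, 144 units are sold at 289. The supply price at q = 144 is 248.5, so PS = ½ · [(289 - 176.5) + (289 - 248.5)] · 144 = 11016.
Change in producer surplus = 11016 - 10712.25 = 303.75.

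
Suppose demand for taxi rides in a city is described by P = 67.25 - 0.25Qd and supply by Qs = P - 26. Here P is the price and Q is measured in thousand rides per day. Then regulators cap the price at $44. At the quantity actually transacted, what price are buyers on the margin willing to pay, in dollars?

Rearranging demand gives Qd = 269 - 4P. In a free market, 269 - 4P = P - 26 gives the equilibrium P* = 59, Q* = 33.
Since 44 < 59, the ceiling is binding.
At P = 44: Qd = 269 - 4·44 = 93 and Qs = 44 - 26 = 18.
Only 18 units reach the market. On the demand curve, the marginal buyer's willingness to pay at Q = 18 is (269 - 18)/4 = 62.75.

62.75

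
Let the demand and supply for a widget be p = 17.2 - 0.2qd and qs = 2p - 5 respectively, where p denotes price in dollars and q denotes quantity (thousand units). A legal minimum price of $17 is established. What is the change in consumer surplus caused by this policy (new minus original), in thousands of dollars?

Rearranging demand gives qd = 86 - 5p. Without the control the market clears where 86 - 5p = 2p - 5, i.e. p* = 13 and q* = 21.
Because the floor (17) lies above the market-clearing price, it is binding.
At p = 17: qd = 86 - 5·17 = 1 and qs = 2·17 - 5 = 29.
Consumer surplus without the control is ½ · (17.2 - 13) · 21 = 44.1.
With the floor, consumers buy 1 units at 17, so CS = ½ · (17.2 - 17) · 1 = 0.1.
Change in consumer surplus = 0.1 - 44.1 = -44.

-44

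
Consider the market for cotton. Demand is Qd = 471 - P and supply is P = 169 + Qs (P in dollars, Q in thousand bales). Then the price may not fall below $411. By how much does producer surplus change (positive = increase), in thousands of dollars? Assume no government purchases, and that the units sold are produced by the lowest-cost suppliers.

Rearranging supply gives Qs = P - 169. Setting quantity demanded equal to quantity supplied, 471 - P = P - 169, gives P* = 320 and Q* = 151.
Since 411 > 320, the floor is binding.
At P = 411: Qd = 471 - 411 = 60 and Qs = 411 - 169 = 242.
Producer surplus without the control is ½ · (320 - 169) · 151 = 11400.5.
With the floor, 60 units are sold at 411. The supply price at Q = 60 is 229, so PS = ½ · [(411 - 169) + (411 - 229)] · 60 = 12720.
Change in producer surplus = 12720 - 11400.5 = 1319.5.

1319.5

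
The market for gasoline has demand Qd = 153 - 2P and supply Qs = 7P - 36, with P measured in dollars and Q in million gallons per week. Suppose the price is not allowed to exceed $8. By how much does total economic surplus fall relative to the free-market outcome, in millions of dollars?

2661.75

Equilibrium: 153 - 2P = 7P - 36, so 189 = 9P and P* = 21, Q* = 111.
Since 8 < 21, the ceiling is binding.
At P = 8: Qd = 153 - 2·8 = 137 and Qs = 7·8 - 36 = 20.
Quantity traded falls to 20. At Q = 20 the demand price is (153 - 20)/2 = 66.5 and the supply price is (36 + 20)/7 = 8.
Deadweight loss = ½ · (66.5 - 8) · (111 - 20) = ½ · 58.5 · 91 = 2661.75.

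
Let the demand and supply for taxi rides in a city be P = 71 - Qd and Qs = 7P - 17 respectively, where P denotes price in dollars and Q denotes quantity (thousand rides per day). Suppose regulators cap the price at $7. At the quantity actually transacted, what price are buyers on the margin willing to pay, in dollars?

Rearranging demand gives Qd = 71 - P. In a free market, 71 - P = 7P - 17 gives the equilibrium P* = 11, Q* = 60.
The ceiling of 7 is below the equilibrium price 11, so it binds.
At P = 7: Qd = 71 - 7 = 64 and Qs = 7·7 - 17 = 32.
Only 32 units reach the market. On the demand curve, the marginal buyer's willingness to pay at Q = 32 is (71 - 32) = 39.

39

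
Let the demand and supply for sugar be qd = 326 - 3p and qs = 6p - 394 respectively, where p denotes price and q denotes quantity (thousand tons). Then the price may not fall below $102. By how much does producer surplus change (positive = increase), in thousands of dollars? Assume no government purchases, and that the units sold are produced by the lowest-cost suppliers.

77

Equilibrium: 326 - 3p = 6p - 394, so 720 = 9p and p* = 80, q* = 86.
The floor of 102 is above the equilibrium price 80, so it binds.
At p = 102: qd = 326 - 3·102 = 20 and qs = 6·102 - 394 = 218.
Producer surplus without the control is ½ · (80 - 197/3) · 86 = 1849/3.
With the floor, 20 units are sold at 102. The supply price at q = 20 is 69, so PS = ½ · [(102 - 197/3) + (102 - 69)] · 20 = 2080/3.
Change in producer surplus = 2080/3 - 1849/3 = 77.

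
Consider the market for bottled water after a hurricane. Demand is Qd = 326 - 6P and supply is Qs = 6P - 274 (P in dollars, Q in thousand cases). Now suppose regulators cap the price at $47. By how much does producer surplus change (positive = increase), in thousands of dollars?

Equilibrium: 326 - 6P = 6P - 274, so 600 = 12P and P* = 50, Q* = 26.
The ceiling of 47 is below the equilibrium price 50, so it binds.
At P = 47: Qd = 326 - 6·47 = 44 and Qs = 6·47 - 274 = 8.
Producer surplus without the control is ½ · (50 - 137/3) · 26 = 169/3.
With the ceiling, producers sell 8 units at 47, so PS = ½ · (47 - 137/3) · 8 = 16/3.
Change in producer surplus = 16/3 - 169/3 = -51.

-51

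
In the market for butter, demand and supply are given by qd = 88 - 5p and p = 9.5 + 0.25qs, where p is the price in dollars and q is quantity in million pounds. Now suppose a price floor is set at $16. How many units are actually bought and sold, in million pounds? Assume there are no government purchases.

Rearranging supply gives qs = 4p - 38. Equilibrium: 88 - 5p = 4p - 38, so 126 = 9p and p* = 14, q* = 18.
Since 16 > 14, the floor is binding.
At p = 16: qd = 88 - 5·16 = 8 and qs = 4·16 - 38 = 26.
The quantity actually transacted is the short side, demand: 8.

8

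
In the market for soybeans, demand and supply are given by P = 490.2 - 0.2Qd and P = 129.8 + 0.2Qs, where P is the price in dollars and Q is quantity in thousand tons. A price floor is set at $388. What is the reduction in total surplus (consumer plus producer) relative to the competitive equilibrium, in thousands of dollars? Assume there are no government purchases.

30420

Rearranging demand gives Qd = 2451 - 5P; rearranging supply gives Qs = 5P - 649. Without the control the market clears where 2451 - 5P = 5P - 649, i.e. P* = 310 and Q* = 901.
Because the floor (388) lies above the market-clearing price, it is binding.
At P = 388: Qd = 2451 - 5·388 = 511 and Qs = 5·388 - 649 = 1291.
Quantity traded falls to 511. At Q = 511 the demand price is (2451 - 511)/5 = 388 and the supply price is (649 + 511)/5 = 232.
Deadweight loss = ½ · (388 - 232) · (901 - 511) = ½ · 156 · 390 = 30420.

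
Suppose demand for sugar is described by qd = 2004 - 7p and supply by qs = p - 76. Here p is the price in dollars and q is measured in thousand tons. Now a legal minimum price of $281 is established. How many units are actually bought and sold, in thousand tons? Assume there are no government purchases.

37

Equilibrium: 2004 - 7p = p - 76, so 2080 = 8p and p* = 260, q* = 184.
Since 281 > 260, the floor is binding.
At p = 281: qd = 2004 - 7·281 = 37 and qs = 281 - 76 = 205.
The quantity actually transacted is the short side, demand: 37.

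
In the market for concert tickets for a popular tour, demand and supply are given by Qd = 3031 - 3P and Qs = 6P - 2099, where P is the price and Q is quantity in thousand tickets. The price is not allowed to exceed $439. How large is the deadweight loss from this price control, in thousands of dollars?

154449

Equilibrium: 3031 - 3P = 6P - 2099, so 5130 = 9P and P* = 570, Q* = 1321.
The ceiling of 439 is below the equilibrium price 570, so it binds.
At P = 439: Qd = 3031 - 3·439 = 1714 and Qs = 6·439 - 2099 = 535.
Quantity traded falls to 535. At Q = 535 the demand price is (3031 - 535)/3 = 832 and the supply price is (2099 + 535)/6 = 439.
Deadweight loss = ½ · (832 - 439) · (1321 - 535) = ½ · 393 · 786 = 154449.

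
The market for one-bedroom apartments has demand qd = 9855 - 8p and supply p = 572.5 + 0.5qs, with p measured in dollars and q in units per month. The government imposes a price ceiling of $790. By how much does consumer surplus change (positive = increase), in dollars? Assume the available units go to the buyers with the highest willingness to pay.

Rearranging supply gives qs = 2p - 1145. Equilibrium: 9855 - 8p = 2p - 1145, so 11000 = 10p and p* = 1100, q* = 1055.
Because the ceiling (790) lies below the market-clearing price, it is binding.
At p = 790: qd = 9855 - 8·790 = 3535 and qs = 2·790 - 1145 = 435.
Consumer surplus without the control is ½ · (1231.875 - 1100) · 1055 = 69564.0625.
With the ceiling, 435 units are sold at 790 (assume they go to the highest-value buyers). The demand price at q = 435 is 1177.5, so CS = ½ · [(1231.875 - 790) + (1177.5 - 790)] · 435 = 180389.0625.
Change in consumer surplus = 180389.0625 - 69564.0625 = 110825.

110825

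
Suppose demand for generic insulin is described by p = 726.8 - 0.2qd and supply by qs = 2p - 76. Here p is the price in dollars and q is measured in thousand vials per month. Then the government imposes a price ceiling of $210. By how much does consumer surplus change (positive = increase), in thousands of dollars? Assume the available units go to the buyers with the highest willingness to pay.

Rearranging demand gives qd = 3634 - 5p. Without the control the market clears where 3634 - 5p = 2p - 76, i.e. p* = 530 and q* = 984.
Since 210 < 530, the ceiling is binding.
At p = 210: qd = 3634 - 5·210 = 2584 and qs = 2·210 - 76 = 344.
Consumer surplus without the control is ½ · (726.8 - 530) · 984 = 96825.6.
With the ceiling, 344 units are sold at 210 (assume they go to the highest-value buyers). The demand price at q = 344 is 658, so CS = ½ · [(726.8 - 210) + (658 - 210)] · 344 = 165945.6.
Change in consumer surplus = 165945.6 - 96825.6 = 69120.

69120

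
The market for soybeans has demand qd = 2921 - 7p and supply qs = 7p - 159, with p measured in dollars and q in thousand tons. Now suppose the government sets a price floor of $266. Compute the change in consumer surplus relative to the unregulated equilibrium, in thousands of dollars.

Without the control the market clears where 2921 - 7p = 7p - 159, i.e. p* = 220 and q* = 1381.
Because the floor (266) lies above the market-clearing price, it is binding.
At p = 266: qd = 2921 - 7·266 = 1059 and qs = 7·266 - 159 = 1703.
Consumer surplus without the control is ½ · (2921/7 - 220) · 1381 = 1907161/14.
With the floor, consumers buy 1059 units at 266, so CS = ½ · (2921/7 - 266) · 1059 = 1121481/14.
Change in consumer surplus = 1121481/14 - 1907161/14 = -56120.

-56120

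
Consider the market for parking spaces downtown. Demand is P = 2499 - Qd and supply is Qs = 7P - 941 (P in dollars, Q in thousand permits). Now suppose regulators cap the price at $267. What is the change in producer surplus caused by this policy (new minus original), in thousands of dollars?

Rearranging demand gives Qd = 2499 - P. Setting quantity demanded equal to quantity supplied, 2499 - P = 7P - 941, gives P* = 430 and Q* = 2069.
Because the ceiling (267) lies below the market-clearing price, it is binding.
At P = 267: Qd = 2499 - 267 = 2232 and Qs = 7·267 - 941 = 928.
Producer surplus without the control is ½ · (430 - 941/7) · 2069 = 4280761/14.
With the ceiling, producers sell 928 units at 267, so PS = ½ · (267 - 941/7) · 928 = 430592/7.
Change in producer surplus = 430592/7 - 4280761/14 = -244255.5.

-244255.5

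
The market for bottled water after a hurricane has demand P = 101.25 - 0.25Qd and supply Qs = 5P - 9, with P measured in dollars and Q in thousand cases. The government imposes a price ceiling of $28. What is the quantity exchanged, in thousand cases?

131

Rearranging demand gives Qd = 405 - 4P. Equilibrium: 405 - 4P = 5P - 9, so 414 = 9P and P* = 46, Q* = 221.
The ceiling of 28 is below the equilibrium price 46, so it binds.
At P = 28: Qd = 405 - 4·28 = 293 and Qs = 5·28 - 9 = 131.
The quantity actually transacted is the short side, supply: 131.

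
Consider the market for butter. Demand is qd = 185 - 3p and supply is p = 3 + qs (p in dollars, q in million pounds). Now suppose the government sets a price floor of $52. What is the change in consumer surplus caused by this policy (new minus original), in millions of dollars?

-182.5

Rearranging supply gives qs = p - 3. Without the control the market clears where 185 - 3p = p - 3, i.e. p* = 47 and q* = 44.
Because the floor (52) lies above the market-clearing price, it is binding.
At p = 52: qd = 185 - 3·52 = 29 and qs = 52 - 3 = 49.
Consumer surplus without the control is ½ · (185/3 - 47) · 44 = 968/3.
With the floor, consumers buy 29 units at 52, so CS = ½ · (185/3 - 52) · 29 = 841/6.
Change in consumer surplus = 841/6 - 968/3 = -182.5.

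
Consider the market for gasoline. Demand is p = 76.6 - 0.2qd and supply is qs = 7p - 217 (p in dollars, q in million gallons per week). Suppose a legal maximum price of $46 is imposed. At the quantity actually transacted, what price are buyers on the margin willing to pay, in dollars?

55.6

Rearranging demand gives qd = 383 - 5p. Setting quantity demanded equal to quantity supplied, 383 - 5p = 7p - 217, gives p* = 50 and q* = 133.
Because the ceiling (46) lies below the market-clearing price, it is binding.
At p = 46: qd = 383 - 5·46 = 153 and qs = 7·46 - 217 = 105.
Only 105 units reach the market. On the demand curve, the marginal buyer's willingness to pay at q = 105 is (383 - 105)/5 = 55.6.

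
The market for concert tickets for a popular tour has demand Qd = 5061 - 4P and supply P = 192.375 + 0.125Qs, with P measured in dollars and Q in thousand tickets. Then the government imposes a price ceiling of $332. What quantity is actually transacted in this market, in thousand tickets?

1117

Rearranging supply gives Qs = 8P - 1539. Without the control the market clears where 5061 - 4P = 8P - 1539, i.e. P* = 550 and Q* = 2861.
Since 332 < 550, the ceiling is binding.
At P = 332: Qd = 5061 - 4·332 = 3733 and Qs = 8·332 - 1539 = 1117.
The quantity actually transacted is the short side, supply: 1117.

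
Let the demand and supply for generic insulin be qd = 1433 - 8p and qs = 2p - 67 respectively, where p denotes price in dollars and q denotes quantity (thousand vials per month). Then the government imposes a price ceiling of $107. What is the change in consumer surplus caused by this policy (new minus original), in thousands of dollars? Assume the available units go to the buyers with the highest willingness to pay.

Without the control the market clears where 1433 - 8p = 2p - 67, i.e. p* = 150 and q* = 233.
Since 107 < 150, the ceiling is binding.
At p = 107: qd = 1433 - 8·107 = 577 and qs = 2·107 - 67 = 147.
Consumer surplus without the control is ½ · (179.125 - 150) · 233 = 3393.0625.
With the ceiling, 147 units are sold at 107 (assume they go to the highest-value buyers). The demand price at q = 147 is 160.75, so CS = ½ · [(179.125 - 107) + (160.75 - 107)] · 147 = 9251.8125.
Change in consumer surplus = 9251.8125 - 3393.0625 = 5858.75.

5858.75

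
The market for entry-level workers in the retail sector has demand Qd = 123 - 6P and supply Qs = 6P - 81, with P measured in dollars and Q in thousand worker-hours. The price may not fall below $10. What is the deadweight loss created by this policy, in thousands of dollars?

In a free market, 123 - 6P = 6P - 81 gives the equilibrium P* = 17, Q* = 21.
The floor of 10 is below the equilibrium price 17, so it is not binding; the market clears at P* = 17, Q* = 21.
Since the control does not bind, no trades are prevented and deadweight loss is zero.

0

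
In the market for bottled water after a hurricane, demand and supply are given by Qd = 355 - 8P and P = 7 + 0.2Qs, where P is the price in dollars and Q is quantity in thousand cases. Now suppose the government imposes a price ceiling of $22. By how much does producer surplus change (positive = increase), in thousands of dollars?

Rearranging supply gives Qs = 5P - 35. Without the control the market clears where 355 - 8P = 5P - 35, i.e. P* = 30 and Q* = 115.
The ceiling of 22 is below the equilibrium price 30, so it binds.
At P = 22: Qd = 355 - 8·22 = 179 and Qs = 5·22 - 35 = 75.
Producer surplus without the control is ½ · (30 - 7) · 115 = 1322.5.
With the ceiling, producers sell 75 units at 22, so PS = ½ · (22 - 7) · 75 = 562.5.
Change in producer surplus = 562.5 - 1322.5 = -760.

-760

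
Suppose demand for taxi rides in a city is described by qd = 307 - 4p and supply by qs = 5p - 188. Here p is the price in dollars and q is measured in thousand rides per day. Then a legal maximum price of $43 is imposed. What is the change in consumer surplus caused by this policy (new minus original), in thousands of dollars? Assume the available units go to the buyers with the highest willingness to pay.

-126

Setting quantity demanded equal to quantity supplied, 307 - 4p = 5p - 188, gives p* = 55 and q* = 87.
Because the ceiling (43) lies below the market-clearing price, it is binding.
At p = 43: qd = 307 - 4·43 = 135 and qs = 5·43 - 188 = 27.
Consumer surplus without the control is ½ · (76.75 - 55) · 87 = 946.125.
With the ceiling, 27 units are sold at 43 (assume they go to the highest-value buyers). The demand price at q = 27 is 70, so CS = ½ · [(76.75 - 43) + (70 - 43)] · 27 = 820.125.
Change in consumer surplus = 820.125 - 946.125 = -126.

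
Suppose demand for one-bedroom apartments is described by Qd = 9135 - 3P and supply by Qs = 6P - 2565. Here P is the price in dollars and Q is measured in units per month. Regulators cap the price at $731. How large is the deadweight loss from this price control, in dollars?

2913849

Without the control the market clears where 9135 - 3P = 6P - 2565, i.e. P* = 1300 and Q* = 5235.
The ceiling of 731 is below the equilibrium price 1300, so it binds.
At P = 731: Qd = 9135 - 3·731 = 6942 and Qs = 6·731 - 2565 = 1821.
Quantity traded falls to 1821. At Q = 1821 the demand price is (9135 - 1821)/3 = 2438 and the supply price is (2565 + 1821)/6 = 731.
Deadweight loss = ½ · (2438 - 731) · (5235 - 1821) = ½ · 1707 · 3414 = 2913849.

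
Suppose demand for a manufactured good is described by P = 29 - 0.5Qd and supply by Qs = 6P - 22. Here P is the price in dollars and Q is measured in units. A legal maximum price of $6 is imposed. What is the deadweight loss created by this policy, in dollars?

192

Rearranging demand gives Qd = 58 - 2P. Equilibrium: 58 - 2P = 6P - 22, so 80 = 8P and P* = 10, Q* = 38.
Because the ceiling (6) lies below the market-clearing price, it is binding.
At P = 6: Qd = 58 - 2·6 = 46 and Qs = 6·6 - 22 = 14.
Quantity traded falls to 14. At Q = 14 the demand price is (58 - 14)/2 = 22 and the supply price is (22 + 14)/6 = 6.
Deadweight loss = ½ · (22 - 6) · (38 - 14) = ½ · 16 · 24 = 192.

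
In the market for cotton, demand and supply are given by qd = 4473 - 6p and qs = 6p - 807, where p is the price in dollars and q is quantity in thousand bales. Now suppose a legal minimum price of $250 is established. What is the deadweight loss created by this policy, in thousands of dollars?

0

Setting quantity demanded equal to quantity supplied, 4473 - 6p = 6p - 807, gives p* = 440 and q* = 1833.
The floor of 250 is below the equilibrium price 440, so it is not binding; the market clears at p* = 440, q* = 1833.
Since the control does not bind, no trades are prevented and deadweight loss is zero.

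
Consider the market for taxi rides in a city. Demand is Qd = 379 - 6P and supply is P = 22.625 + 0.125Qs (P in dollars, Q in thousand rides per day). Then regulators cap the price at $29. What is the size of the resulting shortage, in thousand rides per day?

154

Rearranging supply gives Qs = 8P - 181. Equilibrium: 379 - 6P = 8P - 181, so 560 = 14P and P* = 40, Q* = 139.
The ceiling of 29 is below the equilibrium price 40, so it binds.
At P = 29: Qd = 379 - 6·29 = 205 and Qs = 8·29 - 181 = 51.
Shortage = Qd - Qs = 205 - 51 = 154.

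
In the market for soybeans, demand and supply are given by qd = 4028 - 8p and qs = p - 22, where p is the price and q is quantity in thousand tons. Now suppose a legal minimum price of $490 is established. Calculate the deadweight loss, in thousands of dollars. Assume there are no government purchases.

57600

Setting quantity demanded equal to quantity supplied, 4028 - 8p = p - 22, gives p* = 450 and q* = 428.
The floor of 490 is above the equilibrium price 450, so it binds.
At p = 490: qd = 4028 - 8·490 = 108 and qs = 490 - 22 = 468.
Quantity traded falls to 108. At q = 108 the demand price is (4028 - 108)/8 = 490 and the supply price is 22 + 108 = 130.
Deadweight loss = ½ · (490 - 130) · (428 - 108) = ½ · 360 · 320 = 57600.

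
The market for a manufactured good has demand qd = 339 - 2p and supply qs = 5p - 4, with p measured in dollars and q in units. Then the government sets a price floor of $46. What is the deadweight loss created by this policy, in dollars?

0

Setting quantity demanded equal to quantity supplied, 339 - 2p = 5p - 4, gives p* = 49 and q* = 241.
The floor of 46 is below the equilibrium price 49, so it is not binding; the market clears at p* = 49, q* = 241.
Since the control does not bind, no trades are prevented and deadweight loss is zero.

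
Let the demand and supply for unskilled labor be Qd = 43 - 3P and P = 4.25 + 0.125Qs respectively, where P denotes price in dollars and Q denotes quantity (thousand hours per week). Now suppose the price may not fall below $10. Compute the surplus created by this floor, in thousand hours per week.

Rearranging supply gives Qs = 8P - 34. In a free market, 43 - 3P = 8P - 34 gives the equilibrium P* = 7, Q* = 22.
The floor of 10 is above the equilibrium price 7, so it binds.
At P = 10: Qd = 43 - 3·10 = 13 and Qs = 8·10 - 34 = 46.
Surplus = Qs - Qd = 46 - 13 = 33.

33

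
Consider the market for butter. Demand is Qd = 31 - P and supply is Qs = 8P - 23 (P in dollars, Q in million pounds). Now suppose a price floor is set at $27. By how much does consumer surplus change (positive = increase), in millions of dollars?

Equilibrium: 31 - P = 8P - 23, so 54 = 9P and P* = 6, Q* = 25.
Since 27 > 6, the floor is binding.
At P = 27: Qd = 31 - 27 = 4 and Qs = 8·27 - 23 = 193.
Consumer surplus without the control is ½ · (31 - 6) · 25 = 312.5.
With the floor, consumers buy 4 units at 27, so CS = ½ · (31 - 27) · 4 = 8.
Change in consumer surplus = 8 - 312.5 = -304.5.

-304.5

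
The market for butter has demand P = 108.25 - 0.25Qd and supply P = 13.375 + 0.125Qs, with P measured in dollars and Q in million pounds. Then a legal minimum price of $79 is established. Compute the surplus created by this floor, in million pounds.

408

Rearranging demand gives Qd = 433 - 4P; rearranging supply gives Qs = 8P - 107. Without the control the market clears where 433 - 4P = 8P - 107, i.e. P* = 45 and Q* = 253.
Since 79 > 45, the floor is binding.
At P = 79: Qd = 433 - 4·79 = 117 and Qs = 8·79 - 107 = 525.
Surplus = Qs - Qd = 525 - 117 = 408.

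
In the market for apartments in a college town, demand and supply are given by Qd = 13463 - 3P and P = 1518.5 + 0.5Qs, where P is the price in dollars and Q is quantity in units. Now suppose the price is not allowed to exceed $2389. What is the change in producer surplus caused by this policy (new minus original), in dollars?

Rearranging supply gives Qs = 2P - 3037. Equilibrium: 13463 - 3P = 2P - 3037, so 16500 = 5P and P* = 3300, Q* = 3563.
Because the ceiling (2389) lies below the market-clearing price, it is binding.
At P = 2389: Qd = 13463 - 3·2389 = 6296 and Qs = 2·2389 - 3037 = 1741.
Producer surplus without the control is ½ · (3300 - 1518.5) · 3563 = 3173742.25.
With the ceiling, producers sell 1741 units at 2389, so PS = ½ · (2389 - 1518.5) · 1741 = 757770.25.
Change in producer surplus = 757770.25 - 3173742.25 = -2415972.

-2415972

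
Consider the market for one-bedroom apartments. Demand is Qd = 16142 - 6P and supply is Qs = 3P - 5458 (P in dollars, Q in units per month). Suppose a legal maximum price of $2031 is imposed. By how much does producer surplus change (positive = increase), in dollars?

-438556.5

Equilibrium: 16142 - 6P = 3P - 5458, so 21600 = 9P and P* = 2400, Q* = 1742.
The ceiling of 2031 is below the equilibrium price 2400, so it binds.
At P = 2031: Qd = 16142 - 6·2031 = 3956 and Qs = 3·2031 - 5458 = 635.
Producer surplus without the control is ½ · (2400 - 5458/3) · 1742 = 1517282/3.
With the ceiling, producers sell 635 units at 2031, so PS = ½ · (2031 - 5458/3) · 635 = 403225/6.
Change in producer surplus = 403225/6 - 1517282/3 = -438556.5.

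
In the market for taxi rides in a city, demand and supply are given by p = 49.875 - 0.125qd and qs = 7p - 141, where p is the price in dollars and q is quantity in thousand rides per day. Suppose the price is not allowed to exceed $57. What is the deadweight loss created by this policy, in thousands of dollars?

Rearranging demand gives qd = 399 - 8p. In a free market, 399 - 8p = 7p - 141 gives the equilibrium p* = 36, q* = 111.
Since 57 is above p* = 36, the ceiling does not bind and the free-market outcome prevails.
Since the control does not bind, no trades are prevented and deadweight loss is zero.

0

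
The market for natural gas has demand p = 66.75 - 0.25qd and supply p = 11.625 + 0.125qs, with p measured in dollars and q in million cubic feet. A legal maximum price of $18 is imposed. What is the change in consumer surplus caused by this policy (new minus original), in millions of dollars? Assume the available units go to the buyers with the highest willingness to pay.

-540

Rearranging demand gives qd = 267 - 4p; rearranging supply gives qs = 8p - 93. Setting quantity demanded equal to quantity supplied, 267 - 4p = 8p - 93, gives p* = 30 and q* = 147.
The ceiling of 18 is below the equilibrium price 30, so it binds.
At p = 18: qd = 267 - 4·18 = 195 and qs = 8·18 - 93 = 51.
Consumer surplus without the control is ½ · (66.75 - 30) · 147 = 2701.125.
With the ceiling, 51 units are sold at 18 (assume they go to the highest-value buyers). The demand price at q = 51 is 54, so CS = ½ · [(66.75 - 18) + (54 - 18)] · 51 = 2161.125.
Change in consumer surplus = 2161.125 - 2701.125 = -540.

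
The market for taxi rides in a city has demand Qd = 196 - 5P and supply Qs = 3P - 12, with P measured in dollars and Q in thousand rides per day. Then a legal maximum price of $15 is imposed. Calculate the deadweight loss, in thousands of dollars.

Setting quantity demanded equal to quantity supplied, 196 - 5P = 3P - 12, gives P* = 26 and Q* = 66.
Since 15 < 26, the ceiling is binding.
At P = 15: Qd = 196 - 5·15 = 121 and Qs = 3·15 - 12 = 33.
Quantity traded falls to 33. At Q = 33 the demand price is (196 - 33)/5 = 32.6 and the supply price is (12 + 33)/3 = 15.
Deadweight loss = ½ · (32.6 - 15) · (66 - 33) = ½ · 17.6 · 33 = 290.4.

290.4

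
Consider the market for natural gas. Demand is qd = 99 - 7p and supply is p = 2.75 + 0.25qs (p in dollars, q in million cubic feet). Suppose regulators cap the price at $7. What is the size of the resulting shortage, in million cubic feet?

Rearranging supply gives qs = 4p - 11. Without the control the market clears where 99 - 7p = 4p - 11, i.e. p* = 10 and q* = 29.
Since 7 < 10, the ceiling is binding.
At p = 7: qd = 99 - 7·7 = 50 and qs = 4·7 - 11 = 17.
Shortage = qd - qs = 50 - 17 = 33.

33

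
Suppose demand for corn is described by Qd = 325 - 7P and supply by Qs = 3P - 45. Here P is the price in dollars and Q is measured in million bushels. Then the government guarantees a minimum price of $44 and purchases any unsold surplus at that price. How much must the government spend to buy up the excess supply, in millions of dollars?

3080

In a free market, 325 - 7P = 3P - 45 gives the equilibrium P* = 37, Q* = 66.
Because the floor (44) lies above the market-clearing price, it is binding.
At P = 44: Qd = 325 - 7·44 = 17 and Qs = 3·44 - 45 = 87.
Surplus = Qs - Qd = 70.
Government expenditure = surplus × support price = 70 × 44 = 3080.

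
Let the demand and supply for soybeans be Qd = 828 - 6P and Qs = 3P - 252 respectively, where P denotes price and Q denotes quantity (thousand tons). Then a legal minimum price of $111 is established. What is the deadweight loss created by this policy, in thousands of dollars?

Equilibrium: 828 - 6P = 3P - 252, so 1080 = 9P and P* = 120, Q* = 108.
Since 111 is below P* = 120, the floor does not bind and the free-market outcome prevails.
Since the control does not bind, no trades are prevented and deadweight loss is zero.

0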